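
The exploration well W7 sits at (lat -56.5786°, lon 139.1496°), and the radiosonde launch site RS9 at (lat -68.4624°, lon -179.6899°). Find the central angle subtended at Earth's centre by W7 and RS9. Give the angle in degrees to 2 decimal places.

Δφ = -11.8838°,  Δλ = 41.1605°
a = sin²(Δφ/2) + cos φ₁ cos φ₂ sin²(Δλ/2) = 0.035702
c = 2·arcsin(√a) = 0.380183 rad = 21.7829°

21.78°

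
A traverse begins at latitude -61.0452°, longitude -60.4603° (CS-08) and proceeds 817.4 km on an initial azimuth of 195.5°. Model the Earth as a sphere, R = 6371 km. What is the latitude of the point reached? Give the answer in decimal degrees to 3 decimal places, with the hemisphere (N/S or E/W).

δ = d/R = 817.4/6371 = 0.128300 rad
φ₂ = arcsin(sin φ₁ cos δ + cos φ₁ sin δ cos θ)
   = arcsin(-0.87500·0.99178 + 0.48412·0.12795·-0.96363) = -68.04834°
λ₂ = λ₁ + atan2(sin θ sin δ cos φ₁, cos δ − sin φ₁ sin φ₂) = -65.70833°

68.048°S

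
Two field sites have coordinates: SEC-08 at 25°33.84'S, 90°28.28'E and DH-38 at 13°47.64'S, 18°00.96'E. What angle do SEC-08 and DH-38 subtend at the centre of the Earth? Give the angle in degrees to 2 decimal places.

68.47°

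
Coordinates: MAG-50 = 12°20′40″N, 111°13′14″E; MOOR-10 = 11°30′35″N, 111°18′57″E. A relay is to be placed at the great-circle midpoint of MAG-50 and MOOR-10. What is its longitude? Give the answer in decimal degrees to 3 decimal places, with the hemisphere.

MAG-50: φ = +12.34444°, λ = +111.22056°
MOOR-10: φ = +11.50972°, λ = +111.31583°
Bx = cos φ₂ cos Δλ = 0.979890,  By = cos φ₂ sin Δλ = 0.001629
φₘ = atan2(sin φ₁ + sin φ₂, √((cos φ₁ + Bx)² + By²)) = 11.92709°
λₘ = λ₁ + atan2(By, cos φ₁ + Bx) = 111.26827°

111.268°E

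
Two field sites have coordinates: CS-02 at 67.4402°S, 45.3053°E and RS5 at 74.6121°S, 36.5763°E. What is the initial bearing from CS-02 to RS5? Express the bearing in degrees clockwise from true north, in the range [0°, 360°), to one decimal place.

Δλ = -8.7290°
y = sin Δλ · cos φ₂ = -0.040270
x = cos φ₁ sin φ₂ − sin φ₁ cos φ₂ cos Δλ = -0.127685
θ = atan2(y, x) = -162.4954° → 197.5046° (mod 360°)

197.5°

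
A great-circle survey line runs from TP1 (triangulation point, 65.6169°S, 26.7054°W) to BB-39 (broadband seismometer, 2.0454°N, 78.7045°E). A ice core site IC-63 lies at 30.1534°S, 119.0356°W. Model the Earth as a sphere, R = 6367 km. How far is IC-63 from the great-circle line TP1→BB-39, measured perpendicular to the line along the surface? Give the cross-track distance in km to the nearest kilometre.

2839 km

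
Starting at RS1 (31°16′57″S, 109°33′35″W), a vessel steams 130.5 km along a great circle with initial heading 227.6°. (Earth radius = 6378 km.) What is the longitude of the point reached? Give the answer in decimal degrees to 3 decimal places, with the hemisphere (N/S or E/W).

RS1: φ = -31.28250°, λ = -109.55972°
δ = d/R = 130.5/6378 = 0.020461 rad
φ₂ = arcsin(sin φ₁ cos δ + cos φ₁ sin δ cos θ)
   = arcsin(-0.51926·0.99979 + 0.85462·0.02046·-0.67430) = -32.06896°
λ₂ = λ₁ + atan2(sin θ sin δ cos φ₁, cos δ − sin φ₁ sin φ₂) = -110.58130°

110.581°W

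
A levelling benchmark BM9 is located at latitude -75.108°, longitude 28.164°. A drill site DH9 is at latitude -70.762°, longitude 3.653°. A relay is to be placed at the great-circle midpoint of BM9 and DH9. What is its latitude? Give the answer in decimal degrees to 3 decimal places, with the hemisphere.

73.296°S

Bx = cos φ₂ cos Δλ = 0.299800,  By = cos φ₂ sin Δλ = -0.136696
φₘ = atan2(sin φ₁ + sin φ₂, √((cos φ₁ + Bx)² + By²)) = -73.29634°
λₘ = λ₁ + atan2(By, cos φ₁ + Bx) = 14.37046°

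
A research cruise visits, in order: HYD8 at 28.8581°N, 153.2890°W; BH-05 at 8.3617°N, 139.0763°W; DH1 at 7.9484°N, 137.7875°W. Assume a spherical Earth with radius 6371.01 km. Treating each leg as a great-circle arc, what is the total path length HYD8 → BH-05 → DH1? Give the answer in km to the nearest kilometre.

HYD8→BH-05: c = 0.427099 rad, d = 2721.05 km
BH-05→DH1: c = 0.023406 rad, d = 149.12 km
Total = 2721.05 + 149.12 = 2870.17 km

2870 km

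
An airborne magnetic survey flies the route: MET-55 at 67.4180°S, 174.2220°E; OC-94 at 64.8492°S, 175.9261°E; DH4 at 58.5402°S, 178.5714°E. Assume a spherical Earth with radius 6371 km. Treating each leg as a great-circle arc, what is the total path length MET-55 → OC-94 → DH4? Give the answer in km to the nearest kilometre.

1011 km

MET-55→OC-94: c = 0.046417 rad, d = 295.72 km
OC-94→DH4: c = 0.112243 rad, d = 715.10 km
Total = 295.72 + 715.10 = 1010.82 km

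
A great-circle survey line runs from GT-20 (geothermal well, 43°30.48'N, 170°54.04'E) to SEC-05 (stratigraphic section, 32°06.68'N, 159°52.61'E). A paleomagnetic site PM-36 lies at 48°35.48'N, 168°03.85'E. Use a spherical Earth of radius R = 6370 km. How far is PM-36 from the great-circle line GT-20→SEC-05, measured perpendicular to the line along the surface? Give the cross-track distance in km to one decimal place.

530.2 km

GT-20: φ = +43.50800°, λ = +170.90067°
SEC-05: φ = +32.11133°, λ = +159.87683°
PM-36: φ = +48.59133°, λ = +168.06417°
δ₁₃ = central angle GT-20→PM-36 = 0.095124 rad  (haversine)
θ₁₃ = bearing GT-20→PM-36 = 339.842°,  θ₁₂ = bearing GT-20→SEC-05 = 220.921°
dₓₜ = R·arcsin(sin δ₁₃ · sin(θ₁₃ − θ₁₂)) = 6370·arcsin(0.09498·sin(118.921°)) = 530.182 km
|dₓₜ| = 530.182 km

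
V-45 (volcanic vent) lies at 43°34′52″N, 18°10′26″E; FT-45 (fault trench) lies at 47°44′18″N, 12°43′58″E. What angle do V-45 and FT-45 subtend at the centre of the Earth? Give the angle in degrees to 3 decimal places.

5.631°

V-45: φ = +43.58111°, λ = +18.17389°
FT-45: φ = +47.73833°, λ = +12.73278°
Δφ = 4.1572°,  Δλ = -5.4411°
a = sin²(Δφ/2) + cos φ₁ cos φ₂ sin²(Δλ/2) = 0.002413
c = 2·arcsin(√a) = 0.098286 rad = 5.6314°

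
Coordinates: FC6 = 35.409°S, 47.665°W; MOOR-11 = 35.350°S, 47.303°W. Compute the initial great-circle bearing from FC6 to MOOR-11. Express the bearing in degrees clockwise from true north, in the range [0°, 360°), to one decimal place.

78.8°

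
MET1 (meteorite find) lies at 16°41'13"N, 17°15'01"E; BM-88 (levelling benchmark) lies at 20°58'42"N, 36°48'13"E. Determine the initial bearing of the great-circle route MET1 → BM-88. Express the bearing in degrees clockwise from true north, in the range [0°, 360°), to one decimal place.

MET1: φ = +16.68694°, λ = +17.25028°
BM-88: φ = +20.97833°, λ = +36.80361°
Δλ = 19.5533°
y = sin Δλ · cos φ₂ = 0.312500
x = cos φ₁ sin φ₂ − sin φ₁ cos φ₂ cos Δλ = 0.090291
θ = atan2(y, x) = 73.8844° → 73.8844° (mod 360°)

73.9°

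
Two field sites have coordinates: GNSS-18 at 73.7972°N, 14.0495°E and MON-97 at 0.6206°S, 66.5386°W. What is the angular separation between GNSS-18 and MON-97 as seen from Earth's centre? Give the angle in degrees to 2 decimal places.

Δφ = -74.4178°,  Δλ = -80.5881°
a = sin²(Δφ/2) + cos φ₁ cos φ₂ sin²(Δλ/2) = 0.482386
c = 2·arcsin(√a) = 1.535561 rad = 87.9812°

87.98°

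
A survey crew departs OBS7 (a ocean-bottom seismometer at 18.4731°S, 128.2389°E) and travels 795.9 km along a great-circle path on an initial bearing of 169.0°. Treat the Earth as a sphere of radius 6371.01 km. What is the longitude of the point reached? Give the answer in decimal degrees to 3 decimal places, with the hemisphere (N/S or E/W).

129.748°E

δ = d/R = 795.9/6371.01 = 0.124925 rad
φ₂ = arcsin(sin φ₁ cos δ + cos φ₁ sin δ cos θ)
   = arcsin(-0.31686·0.99221 + 0.94847·0.12460·-0.98163) = -25.49288°
λ₂ = λ₁ + atan2(sin θ sin δ cos φ₁, cos δ − sin φ₁ sin φ₂) = 129.74821°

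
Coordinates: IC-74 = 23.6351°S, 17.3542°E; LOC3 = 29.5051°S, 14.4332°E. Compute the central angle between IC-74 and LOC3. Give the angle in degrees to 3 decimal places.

6.424°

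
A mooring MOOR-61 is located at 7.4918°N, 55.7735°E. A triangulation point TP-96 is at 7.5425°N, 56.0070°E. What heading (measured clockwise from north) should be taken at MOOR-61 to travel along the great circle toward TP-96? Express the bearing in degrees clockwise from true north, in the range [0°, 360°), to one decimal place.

77.6°

Δλ = 0.2335°
y = sin Δλ · cos φ₂ = 0.004040
x = cos φ₁ sin φ₂ − sin φ₁ cos φ₂ cos Δλ = 0.000886
θ = atan2(y, x) = 77.6313° → 77.6313° (mod 360°)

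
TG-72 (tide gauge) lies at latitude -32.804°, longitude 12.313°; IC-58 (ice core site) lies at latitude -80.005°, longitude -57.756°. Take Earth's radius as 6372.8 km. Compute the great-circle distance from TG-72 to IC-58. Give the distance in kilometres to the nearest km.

6042 km

Δφ = -47.2010°,  Δλ = -70.0690°
a = sin²(Δφ/2) + cos φ₁ cos φ₂ sin²(Δλ/2) = 0.208363
c = 2·arcsin(√a) = 0.948042 rad = 54.3188°
d = R·c = 6372.8 × 0.948042 = 6041.7 km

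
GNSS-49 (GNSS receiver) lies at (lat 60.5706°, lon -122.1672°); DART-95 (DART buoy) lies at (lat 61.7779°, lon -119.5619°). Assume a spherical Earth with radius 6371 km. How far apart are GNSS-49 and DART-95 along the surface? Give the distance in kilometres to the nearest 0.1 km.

Δφ = 1.2073°,  Δλ = 2.6053°
a = sin²(Δφ/2) + cos φ₁ cos φ₂ sin²(Δλ/2) = 0.000231
c = 2·arcsin(√a) = 0.030404 rad = 1.7420°
d = R·c = 6371 × 0.030404 = 193.7 km

193.7 km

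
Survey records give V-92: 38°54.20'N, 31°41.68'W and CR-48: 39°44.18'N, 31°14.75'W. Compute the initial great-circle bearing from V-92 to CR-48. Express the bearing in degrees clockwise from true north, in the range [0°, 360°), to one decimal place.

V-92: φ = +38.90333°, λ = -31.69467°
CR-48: φ = +39.73633°, λ = -31.24583°
Δλ = 0.4488°
y = sin Δλ · cos φ₂ = 0.006024
x = cos φ₁ sin φ₂ − sin φ₁ cos φ₂ cos Δλ = 0.014553
θ = atan2(y, x) = 22.4864° → 22.4864° (mod 360°)

22.5°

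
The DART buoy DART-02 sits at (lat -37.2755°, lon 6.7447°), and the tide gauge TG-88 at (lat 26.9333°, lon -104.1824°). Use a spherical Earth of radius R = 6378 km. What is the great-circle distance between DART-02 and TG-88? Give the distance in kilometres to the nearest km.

Δφ = 64.2088°,  Δλ = -110.9271°
a = sin²(Δφ/2) + cos φ₁ cos φ₂ sin²(Δλ/2) = 0.763861
c = 2·arcsin(√a) = 2.126712 rad = 121.8516°
d = R·c = 6378 × 2.126712 = 13564.2 km

13564 km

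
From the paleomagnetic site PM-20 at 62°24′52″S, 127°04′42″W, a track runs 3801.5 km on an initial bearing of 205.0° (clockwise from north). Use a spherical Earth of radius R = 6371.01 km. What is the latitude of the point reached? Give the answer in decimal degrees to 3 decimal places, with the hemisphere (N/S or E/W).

75.694°S

PM-20: φ = -62.41444°, λ = -127.07833°
δ = d/R = 3801.5/6371.01 = 0.596687 rad
φ₂ = arcsin(sin φ₁ cos δ + cos φ₁ sin δ cos θ)
   = arcsin(-0.88632·0.82720 + 0.46307·0.56191·-0.90631) = -75.69393°
λ₂ = λ₁ + atan2(sin θ sin δ cos φ₁, cos δ − sin φ₁ sin φ₂) = 126.87298°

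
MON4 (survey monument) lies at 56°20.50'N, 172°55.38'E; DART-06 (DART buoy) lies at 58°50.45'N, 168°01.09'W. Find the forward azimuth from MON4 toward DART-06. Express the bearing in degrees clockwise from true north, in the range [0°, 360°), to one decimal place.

68.3°

MON4: φ = +56.34167°, λ = +172.92300°
DART-06: φ = +58.84083°, λ = -168.01817°
Δλ = 19.0588°
y = sin Δλ · cos φ₂ = 0.168957
x = cos φ₁ sin φ₂ − sin φ₁ cos φ₂ cos Δλ = 0.067213
θ = atan2(y, x) = 68.3068° → 68.3068° (mod 360°)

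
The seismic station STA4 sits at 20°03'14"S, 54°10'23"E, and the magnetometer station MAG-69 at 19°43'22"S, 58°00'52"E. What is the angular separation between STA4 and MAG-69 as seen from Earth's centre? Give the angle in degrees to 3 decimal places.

STA4: φ = -20.05389°, λ = +54.17306°
MAG-69: φ = -19.72278°, λ = +58.01444°
Δφ = 0.3311°,  Δλ = 3.8414°
a = sin²(Δφ/2) + cos φ₁ cos φ₂ sin²(Δλ/2) = 0.001002
c = 2·arcsin(√a) = 0.063309 rad = 3.6273°

3.627°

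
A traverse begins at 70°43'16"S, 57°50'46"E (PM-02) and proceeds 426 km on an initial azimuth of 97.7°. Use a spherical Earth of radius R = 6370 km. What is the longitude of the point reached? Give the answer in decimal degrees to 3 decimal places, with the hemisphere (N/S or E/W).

69.504°E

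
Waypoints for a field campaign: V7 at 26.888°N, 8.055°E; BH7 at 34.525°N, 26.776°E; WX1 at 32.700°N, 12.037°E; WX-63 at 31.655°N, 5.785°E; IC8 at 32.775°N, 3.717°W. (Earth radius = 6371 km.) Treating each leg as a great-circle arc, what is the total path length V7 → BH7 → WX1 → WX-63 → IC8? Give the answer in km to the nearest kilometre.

V7→BH7: c = 0.310264 rad, d = 1976.69 km
BH7→WX1: c = 0.216387 rad, d = 1378.60 km
WX1→WX-63: c = 0.094126 rad, d = 599.68 km
WX-63→IC8: c = 0.141615 rad, d = 902.23 km
Total = 1976.69 + 1378.60 + 599.68 + 902.23 = 4857.20 km

4857 km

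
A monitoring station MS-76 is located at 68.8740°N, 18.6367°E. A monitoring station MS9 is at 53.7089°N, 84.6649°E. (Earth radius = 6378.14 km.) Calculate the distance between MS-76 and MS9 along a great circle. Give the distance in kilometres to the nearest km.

Δφ = -15.1651°,  Δλ = 66.0282°
a = sin²(Δφ/2) + cos φ₁ cos φ₂ sin²(Δλ/2) = 0.080740
c = 2·arcsin(√a) = 0.576235 rad = 33.0158°
d = R·c = 6378.14 × 0.576235 = 3675.3 km

3675 km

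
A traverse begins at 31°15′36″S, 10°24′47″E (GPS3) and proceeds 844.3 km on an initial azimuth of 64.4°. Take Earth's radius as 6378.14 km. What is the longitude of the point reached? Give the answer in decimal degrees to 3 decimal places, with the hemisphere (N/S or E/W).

18.143°E

GPS3: φ = -31.26000°, λ = +10.41306°
δ = d/R = 844.3/6378.14 = 0.132374 rad
φ₂ = arcsin(sin φ₁ cos δ + cos φ₁ sin δ cos θ)
   = arcsin(-0.51892·0.99125 + 0.85482·0.13199·0.43209) = -27.75114°
λ₂ = λ₁ + atan2(sin θ sin δ cos φ₁, cos δ − sin φ₁ sin φ₂) = 18.14285°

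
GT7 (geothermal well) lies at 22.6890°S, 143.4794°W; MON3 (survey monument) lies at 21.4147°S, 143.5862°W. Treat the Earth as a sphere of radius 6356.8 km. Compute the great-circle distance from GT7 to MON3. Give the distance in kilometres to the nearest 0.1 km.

Δφ = 1.2743°,  Δλ = -0.1068°
a = sin²(Δφ/2) + cos φ₁ cos φ₂ sin²(Δλ/2) = 0.000124
c = 2·arcsin(√a) = 0.022308 rad = 1.2781°
d = R·c = 6356.8 × 0.022308 = 141.8 km

141.8 km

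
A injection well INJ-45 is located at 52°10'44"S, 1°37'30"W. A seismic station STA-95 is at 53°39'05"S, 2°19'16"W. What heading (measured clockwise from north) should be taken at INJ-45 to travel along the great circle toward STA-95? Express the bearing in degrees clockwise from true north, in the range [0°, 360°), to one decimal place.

195.6°

INJ-45: φ = -52.17889°, λ = -1.62500°
STA-95: φ = -53.65139°, λ = -2.32111°
Δλ = -0.6961°
y = sin Δλ · cos φ₂ = -0.007201
x = cos φ₁ sin φ₂ − sin φ₁ cos φ₂ cos Δλ = -0.025732
θ = atan2(y, x) = -164.3663° → 195.6337° (mod 360°)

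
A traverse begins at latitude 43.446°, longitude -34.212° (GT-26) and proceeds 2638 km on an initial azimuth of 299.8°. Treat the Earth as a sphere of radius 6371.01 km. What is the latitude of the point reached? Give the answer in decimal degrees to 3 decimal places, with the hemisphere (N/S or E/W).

δ = d/R = 2638/6371.01 = 0.414063 rad
φ₂ = arcsin(sin φ₁ cos δ + cos φ₁ sin δ cos θ)
   = arcsin(0.68767·0.91549 + 0.72602·0.40233·0.49697) = 50.78015°
λ₂ = λ₁ + atan2(sin θ sin δ cos φ₁, cos δ − sin φ₁ sin φ₂) = -67.72739°

50.780°N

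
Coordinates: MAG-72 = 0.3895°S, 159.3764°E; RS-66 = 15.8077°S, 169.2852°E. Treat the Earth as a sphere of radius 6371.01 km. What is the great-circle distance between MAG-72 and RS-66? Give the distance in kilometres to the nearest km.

2030 km

Δφ = -15.4182°,  Δλ = 9.9088°
a = sin²(Δφ/2) + cos φ₁ cos φ₂ sin²(Δλ/2) = 0.025171
c = 2·arcsin(√a) = 0.318653 rad = 18.2575°
d = R·c = 6371.01 × 0.318653 = 2030.1 km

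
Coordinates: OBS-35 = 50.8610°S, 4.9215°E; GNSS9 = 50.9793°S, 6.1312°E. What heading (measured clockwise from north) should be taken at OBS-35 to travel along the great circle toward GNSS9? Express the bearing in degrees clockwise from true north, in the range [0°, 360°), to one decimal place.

Δλ = 1.2097°
y = sin Δλ · cos φ₂ = 0.013292
x = cos φ₁ sin φ₂ − sin φ₁ cos φ₂ cos Δλ = -0.002174
θ = atan2(y, x) = 99.2871° → 99.2871° (mod 360°)

99.3°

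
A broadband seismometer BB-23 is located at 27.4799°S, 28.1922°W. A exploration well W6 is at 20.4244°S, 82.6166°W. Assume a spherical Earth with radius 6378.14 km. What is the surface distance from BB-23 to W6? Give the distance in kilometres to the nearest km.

Δφ = 7.0555°,  Δλ = -54.4244°
a = sin²(Δφ/2) + cos φ₁ cos φ₂ sin²(Δλ/2) = 0.177641
c = 2·arcsin(√a) = 0.870143 rad = 49.8555°
d = R·c = 6378.14 × 0.870143 = 5549.9 km

5550 km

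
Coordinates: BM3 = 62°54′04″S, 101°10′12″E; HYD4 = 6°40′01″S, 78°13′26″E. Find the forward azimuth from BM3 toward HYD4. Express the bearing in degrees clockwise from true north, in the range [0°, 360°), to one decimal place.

BM3: φ = -62.90111°, λ = +101.17000°
HYD4: φ = -6.66694°, λ = +78.22389°
Δλ = -22.9461°
y = sin Δλ · cos φ₂ = -0.387229
x = cos φ₁ sin φ₂ − sin φ₁ cos φ₂ cos Δλ = 0.761351
θ = atan2(y, x) = -26.9582° → 333.0418° (mod 360°)

333.0°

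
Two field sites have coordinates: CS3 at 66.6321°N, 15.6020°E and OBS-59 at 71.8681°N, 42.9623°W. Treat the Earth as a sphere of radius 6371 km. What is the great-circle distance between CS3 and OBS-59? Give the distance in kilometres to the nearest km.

Δφ = 5.2360°,  Δλ = -58.5643°
a = sin²(Δφ/2) + cos φ₁ cos φ₂ sin²(Δλ/2) = 0.031616
c = 2·arcsin(√a) = 0.357516 rad = 20.4842°
d = R·c = 6371 × 0.357516 = 2277.7 km

2278 km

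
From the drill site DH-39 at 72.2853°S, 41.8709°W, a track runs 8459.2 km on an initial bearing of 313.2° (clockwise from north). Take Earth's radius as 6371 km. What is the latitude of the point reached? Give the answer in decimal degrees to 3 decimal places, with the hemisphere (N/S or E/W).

δ = d/R = 8459.2/6371 = 1.327766 rad
φ₂ = arcsin(sin φ₁ cos δ + cos φ₁ sin δ cos θ)
   = arcsin(-0.95258·0.24064 + 0.30428·0.97061·0.68455) = -1.55077°
λ₂ = λ₁ + atan2(sin θ sin δ cos φ₁, cos δ − sin φ₁ sin φ₂) = -86.92758°

1.551°S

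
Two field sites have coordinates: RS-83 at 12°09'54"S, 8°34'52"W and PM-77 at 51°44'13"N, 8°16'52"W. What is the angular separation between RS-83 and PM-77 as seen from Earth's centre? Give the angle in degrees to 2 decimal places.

63.90°

RS-83: φ = -12.16500°, λ = -8.58111°
PM-77: φ = +51.73694°, λ = -8.28111°
Δφ = 63.9019°,  Δλ = 0.3000°
a = sin²(Δφ/2) + cos φ₁ cos φ₂ sin²(Δλ/2) = 0.280050
c = 2·arcsin(√a) = 1.115309 rad = 63.9025°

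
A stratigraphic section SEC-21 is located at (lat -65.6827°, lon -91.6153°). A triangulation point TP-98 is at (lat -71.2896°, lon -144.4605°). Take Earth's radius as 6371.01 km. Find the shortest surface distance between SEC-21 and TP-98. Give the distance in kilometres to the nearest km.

2163 km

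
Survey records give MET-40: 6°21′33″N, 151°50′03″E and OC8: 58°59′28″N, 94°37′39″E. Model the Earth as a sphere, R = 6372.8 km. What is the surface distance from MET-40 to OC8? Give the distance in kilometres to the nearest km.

7580 km

MET-40: φ = +6.35917°, λ = +151.83417°
OC8: φ = +58.99111°, λ = +94.62750°
Δφ = 52.6319°,  Δλ = -57.2067°
a = sin²(Δφ/2) + cos φ₁ cos φ₂ sin²(Δλ/2) = 0.313882
c = 2·arcsin(√a) = 1.189379 rad = 68.1464°
d = R·c = 6372.8 × 1.189379 = 7579.7 km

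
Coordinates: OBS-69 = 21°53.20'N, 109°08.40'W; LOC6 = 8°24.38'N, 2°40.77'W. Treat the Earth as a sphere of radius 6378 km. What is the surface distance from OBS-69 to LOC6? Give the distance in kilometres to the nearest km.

OBS-69: φ = +21.88667°, λ = -109.14000°
LOC6: φ = +8.40633°, λ = -2.67950°
Δφ = -13.4803°,  Δλ = 106.4605°
a = sin²(Δφ/2) + cos φ₁ cos φ₂ sin²(Δλ/2) = 0.602805
c = 2·arcsin(√a) = 1.777883 rad = 101.8652°
d = R·c = 6378 × 1.777883 = 11339.3 km

11339 km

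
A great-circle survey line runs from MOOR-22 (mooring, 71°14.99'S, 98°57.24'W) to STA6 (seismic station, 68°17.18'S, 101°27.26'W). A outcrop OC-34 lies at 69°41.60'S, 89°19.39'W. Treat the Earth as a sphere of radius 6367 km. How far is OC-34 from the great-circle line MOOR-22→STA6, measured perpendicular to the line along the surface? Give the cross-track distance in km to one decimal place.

395.9 km

MOOR-22: φ = -71.24983°, λ = -98.95400°
STA6: φ = -68.28633°, λ = -101.45433°
OC-34: φ = -69.69333°, λ = -89.32317°
δ₁₃ = central angle MOOR-22→OC-34 = 0.062319 rad  (haversine)
θ₁₃ = bearing MOOR-22→OC-34 = 68.791°,  θ₁₂ = bearing MOOR-22→STA6 = 342.557°
dₓₜ = R·arcsin(sin δ₁₃ · sin(θ₁₃ − θ₁₂)) = 6367·arcsin(0.06228·sin(-273.766°)) = 395.928 km
|dₓₜ| = 395.928 km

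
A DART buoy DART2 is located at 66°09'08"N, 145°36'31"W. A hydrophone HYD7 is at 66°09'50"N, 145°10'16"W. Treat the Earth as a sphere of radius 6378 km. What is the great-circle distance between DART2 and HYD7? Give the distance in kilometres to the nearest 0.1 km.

DART2: φ = +66.15222°, λ = -145.60861°
HYD7: φ = +66.16389°, λ = -145.17111°
Δφ = 0.0117°,  Δλ = 0.4375°
a = sin²(Δφ/2) + cos φ₁ cos φ₂ sin²(Δλ/2) = 0.000002
c = 2·arcsin(√a) = 0.003093 rad = 0.1772°
d = R·c = 6378 × 0.003093 = 19.7 km

19.7 km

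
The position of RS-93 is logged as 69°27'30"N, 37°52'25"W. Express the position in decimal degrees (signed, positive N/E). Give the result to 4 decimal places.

lat: 69.4583° N → +69.4583°
lon: 37.8736° W → -37.8736°

+69.4583°, -37.8736°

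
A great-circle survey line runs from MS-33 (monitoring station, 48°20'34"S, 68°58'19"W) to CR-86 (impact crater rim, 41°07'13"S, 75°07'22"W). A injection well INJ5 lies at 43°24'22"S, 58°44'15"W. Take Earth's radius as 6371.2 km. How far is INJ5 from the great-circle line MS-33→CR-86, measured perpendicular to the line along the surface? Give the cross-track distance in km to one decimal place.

961.8 km

MS-33: φ = -48.34278°, λ = -68.97194°
CR-86: φ = -41.12028°, λ = -75.12278°
INJ5: φ = -43.40611°, λ = -58.73750°
δ₁₃ = central angle MS-33→INJ5 = 0.151093 rad  (haversine)
θ₁₃ = bearing MS-33→INJ5 = 59.046°,  θ₁₂ = bearing MS-33→CR-86 = 326.615°
dₓₜ = R·arcsin(sin δ₁₃ · sin(θ₁₃ − θ₁₂)) = 6371.2·arcsin(0.15052·sin(-267.569°)) = 961.767 km
|dₓₜ| = 961.767 km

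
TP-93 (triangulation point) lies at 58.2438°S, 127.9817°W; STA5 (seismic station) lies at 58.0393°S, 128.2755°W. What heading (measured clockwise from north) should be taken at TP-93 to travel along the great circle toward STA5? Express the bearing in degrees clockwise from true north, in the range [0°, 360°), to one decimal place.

Δλ = -0.2938°
y = sin Δλ · cos φ₂ = -0.002714
x = cos φ₁ sin φ₂ − sin φ₁ cos φ₂ cos Δλ = 0.003563
θ = atan2(y, x) = -37.2982° → 322.7018° (mod 360°)

322.7°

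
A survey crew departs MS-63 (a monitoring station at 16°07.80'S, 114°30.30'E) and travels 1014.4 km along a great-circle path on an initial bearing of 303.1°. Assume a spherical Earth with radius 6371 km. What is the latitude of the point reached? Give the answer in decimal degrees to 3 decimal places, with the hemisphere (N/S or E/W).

11.019°S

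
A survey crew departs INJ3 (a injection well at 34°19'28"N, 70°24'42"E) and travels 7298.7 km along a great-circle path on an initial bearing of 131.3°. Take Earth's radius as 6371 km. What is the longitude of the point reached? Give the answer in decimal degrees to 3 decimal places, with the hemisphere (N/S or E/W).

115.609°E

INJ3: φ = +34.32444°, λ = +70.41167°
δ = d/R = 7298.7/6371 = 1.145613 rad
φ₂ = arcsin(sin φ₁ cos δ + cos φ₁ sin δ cos θ)
   = arcsin(0.56388·0.41249 + 0.82586·0.91096·-0.66000) = -15.30418°
λ₂ = λ₁ + atan2(sin θ sin δ cos φ₁, cos δ − sin φ₁ sin φ₂) = 115.60879°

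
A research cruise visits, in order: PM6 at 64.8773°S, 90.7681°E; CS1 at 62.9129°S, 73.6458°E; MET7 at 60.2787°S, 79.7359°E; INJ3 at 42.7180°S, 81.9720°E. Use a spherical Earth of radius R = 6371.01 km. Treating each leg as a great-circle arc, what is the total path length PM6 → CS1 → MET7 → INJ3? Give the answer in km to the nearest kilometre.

3256 km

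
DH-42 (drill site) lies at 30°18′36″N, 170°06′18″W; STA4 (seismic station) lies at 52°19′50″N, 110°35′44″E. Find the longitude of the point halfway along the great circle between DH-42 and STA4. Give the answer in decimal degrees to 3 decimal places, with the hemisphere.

158.314°E

DH-42: φ = +30.31000°, λ = -170.10500°
STA4: φ = +52.33056°, λ = +110.59556°
Bx = cos φ₂ cos Δλ = 0.113468,  By = cos φ₂ sin Δλ = -0.600478
φₘ = atan2(sin φ₁ + sin φ₂, √((cos φ₁ + Bx)² + By²)) = 48.50539°
λₘ = λ₁ + atan2(By, cos φ₁ + Bx) = 158.31362°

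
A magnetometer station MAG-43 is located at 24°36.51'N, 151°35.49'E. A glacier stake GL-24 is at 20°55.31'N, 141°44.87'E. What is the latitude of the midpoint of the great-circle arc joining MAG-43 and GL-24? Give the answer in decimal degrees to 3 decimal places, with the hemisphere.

22.841°N

MAG-43: φ = +24.60850°, λ = +151.59150°
GL-24: φ = +20.92183°, λ = +141.74783°
Bx = cos φ₂ cos Δλ = 0.920317,  By = cos φ₂ sin Δλ = -0.159689
φₘ = atan2(sin φ₁ + sin φ₂, √((cos φ₁ + Bx)² + By²)) = 22.84077°
λₘ = λ₁ + atan2(By, cos φ₁ + Bx) = 146.60303°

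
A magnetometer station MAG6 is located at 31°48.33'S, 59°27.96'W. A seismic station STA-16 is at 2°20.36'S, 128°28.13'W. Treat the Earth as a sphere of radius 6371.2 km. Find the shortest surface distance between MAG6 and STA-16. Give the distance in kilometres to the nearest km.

MAG6: φ = -31.80550°, λ = -59.46600°
STA-16: φ = -2.33933°, λ = -128.46883°
Δφ = 29.4662°,  Δλ = -69.0028°
a = sin²(Δφ/2) + cos φ₁ cos φ₂ sin²(Δλ/2) = 0.337112
c = 2·arcsin(√a) = 1.238964 rad = 70.9874°
d = R·c = 6371.2 × 1.238964 = 7893.7 km

7894 km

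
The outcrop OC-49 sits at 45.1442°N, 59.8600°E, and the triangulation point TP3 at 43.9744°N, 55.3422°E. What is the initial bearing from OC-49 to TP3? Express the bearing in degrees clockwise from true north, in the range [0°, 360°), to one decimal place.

Δλ = -4.5178°
y = sin Δλ · cos φ₂ = -0.056686
x = cos φ₁ sin φ₂ − sin φ₁ cos φ₂ cos Δλ = -0.018830
θ = atan2(y, x) = -108.3758° → 251.6242° (mod 360°)

251.6°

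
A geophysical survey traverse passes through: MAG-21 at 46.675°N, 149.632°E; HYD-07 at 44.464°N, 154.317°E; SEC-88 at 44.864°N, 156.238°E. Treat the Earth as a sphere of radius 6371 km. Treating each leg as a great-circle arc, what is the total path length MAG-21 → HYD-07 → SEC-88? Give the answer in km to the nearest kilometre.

598 km

MAG-21→HYD-07: c = 0.069015 rad, d = 439.70 km
HYD-07→SEC-88: c = 0.024847 rad, d = 158.30 km
Total = 439.70 + 158.30 = 597.99 km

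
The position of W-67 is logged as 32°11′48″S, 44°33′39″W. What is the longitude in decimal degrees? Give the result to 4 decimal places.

44° + 33′/60 + 39″/3600 = 44 + 0.55000 + 0.01083 = 44.5608°

44.5608°W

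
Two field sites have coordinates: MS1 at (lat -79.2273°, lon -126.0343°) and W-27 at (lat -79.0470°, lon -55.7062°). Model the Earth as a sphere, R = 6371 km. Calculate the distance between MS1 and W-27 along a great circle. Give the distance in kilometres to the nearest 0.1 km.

1385.8 km

Δφ = 0.1803°,  Δλ = 70.3281°
a = sin²(Δφ/2) + cos φ₁ cos φ₂ sin²(Δλ/2) = 0.011782
c = 2·arcsin(√a) = 0.217518 rad = 12.4629°
d = R·c = 6371 × 0.217518 = 1385.8 km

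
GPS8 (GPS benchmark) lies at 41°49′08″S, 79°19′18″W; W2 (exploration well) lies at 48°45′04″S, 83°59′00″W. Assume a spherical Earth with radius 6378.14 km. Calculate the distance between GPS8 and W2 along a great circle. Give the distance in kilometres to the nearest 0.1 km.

853.3 km

GPS8: φ = -41.81889°, λ = -79.32167°
W2: φ = -48.75111°, λ = -83.98333°
Δφ = -6.9322°,  Δλ = -4.6617°
a = sin²(Δφ/2) + cos φ₁ cos φ₂ sin²(Δλ/2) = 0.004468
c = 2·arcsin(√a) = 0.133785 rad = 7.6653°
d = R·c = 6378.14 × 0.133785 = 853.3 km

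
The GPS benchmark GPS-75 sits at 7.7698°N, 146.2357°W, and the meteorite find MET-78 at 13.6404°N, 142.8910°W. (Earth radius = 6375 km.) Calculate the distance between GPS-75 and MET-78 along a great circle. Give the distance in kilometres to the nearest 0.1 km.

Δφ = 5.8706°,  Δλ = 3.3447°
a = sin²(Δφ/2) + cos φ₁ cos φ₂ sin²(Δλ/2) = 0.003442
c = 2·arcsin(√a) = 0.117411 rad = 6.7271°
d = R·c = 6375 × 0.117411 = 748.5 km

748.5 km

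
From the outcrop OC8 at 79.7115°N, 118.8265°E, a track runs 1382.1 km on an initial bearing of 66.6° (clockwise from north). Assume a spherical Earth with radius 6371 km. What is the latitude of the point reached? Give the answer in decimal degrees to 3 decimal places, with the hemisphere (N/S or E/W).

77.455°N

δ = d/R = 1382.1/6371 = 0.216936 rad
φ₂ = arcsin(sin φ₁ cos δ + cos φ₁ sin δ cos θ)
   = arcsin(0.98392·0.97656 + 0.17860·0.21524·0.39715) = 77.45526°
λ₂ = λ₁ + atan2(sin θ sin δ cos φ₁, cos δ − sin φ₁ sin φ₂) = -175.74287°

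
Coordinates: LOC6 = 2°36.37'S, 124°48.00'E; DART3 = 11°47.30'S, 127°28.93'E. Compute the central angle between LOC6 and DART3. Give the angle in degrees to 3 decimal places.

9.559°

LOC6: φ = -2.60617°, λ = +124.80000°
DART3: φ = -11.78833°, λ = +127.48217°
Δφ = -9.1822°,  Δλ = 2.6822°
a = sin²(Δφ/2) + cos φ₁ cos φ₂ sin²(Δλ/2) = 0.006943
c = 2·arcsin(√a) = 0.166839 rad = 9.5592°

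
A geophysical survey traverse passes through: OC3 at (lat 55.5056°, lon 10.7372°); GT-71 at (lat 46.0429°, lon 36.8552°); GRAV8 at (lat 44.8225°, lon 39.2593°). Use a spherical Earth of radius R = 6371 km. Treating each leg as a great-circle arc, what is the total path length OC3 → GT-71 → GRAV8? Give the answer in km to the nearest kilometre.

2330 km

OC3→GT-71: c = 0.329348 rad, d = 2098.28 km
GT-71→GRAV8: c = 0.036339 rad, d = 231.51 km
Total = 2098.28 + 231.51 = 2329.79 km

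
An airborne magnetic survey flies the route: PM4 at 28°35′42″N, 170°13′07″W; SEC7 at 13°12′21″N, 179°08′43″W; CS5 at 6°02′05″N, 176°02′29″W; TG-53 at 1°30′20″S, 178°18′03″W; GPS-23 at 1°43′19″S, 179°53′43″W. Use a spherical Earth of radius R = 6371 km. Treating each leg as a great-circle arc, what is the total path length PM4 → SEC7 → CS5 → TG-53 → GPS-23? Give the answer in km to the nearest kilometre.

PM4: φ = +28.59500°, λ = -170.21861°
SEC7: φ = +13.20583°, λ = -179.14528°
CS5: φ = +6.03472°, λ = -176.04139°
TG-53: φ = -1.50556°, λ = -178.30083°
GPS-23: φ = -1.72194°, λ = -179.89528°
PM4→SEC7: c = 0.305183 rad, d = 1944.32 km
SEC7→CS5: c = 0.136065 rad, d = 866.87 km
CS5→TG-53: c = 0.137367 rad, d = 875.16 km
TG-53→GPS-23: c = 0.028072 rad, d = 178.85 km
Total = 1944.32 + 866.87 + 875.16 + 178.85 = 3865.20 km

3865 km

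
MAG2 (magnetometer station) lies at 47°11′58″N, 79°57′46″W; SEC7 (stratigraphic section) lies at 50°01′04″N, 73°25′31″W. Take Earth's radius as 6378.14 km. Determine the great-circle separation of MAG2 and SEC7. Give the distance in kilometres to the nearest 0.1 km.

574.1 km

MAG2: φ = +47.19944°, λ = -79.96278°
SEC7: φ = +50.01778°, λ = -73.42528°
Δφ = 2.8183°,  Δλ = 6.5375°
a = sin²(Δφ/2) + cos φ₁ cos φ₂ sin²(Δλ/2) = 0.002024
c = 2·arcsin(√a) = 0.090012 rad = 5.1573°
d = R·c = 6378.14 × 0.090012 = 574.1 km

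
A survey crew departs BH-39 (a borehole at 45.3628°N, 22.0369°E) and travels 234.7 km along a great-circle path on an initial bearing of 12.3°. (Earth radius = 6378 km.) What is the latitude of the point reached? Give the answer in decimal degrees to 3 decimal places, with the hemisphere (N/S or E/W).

47.421°N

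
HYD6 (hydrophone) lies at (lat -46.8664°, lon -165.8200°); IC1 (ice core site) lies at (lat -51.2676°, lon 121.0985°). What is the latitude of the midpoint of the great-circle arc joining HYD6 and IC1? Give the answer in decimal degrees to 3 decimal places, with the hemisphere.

55.118°S

Bx = cos φ₂ cos Δλ = 0.182081,  By = cos φ₂ sin Δλ = -0.598604
φₘ = atan2(sin φ₁ + sin φ₂, √((cos φ₁ + Bx)² + By²)) = -55.11803°
λₘ = λ₁ + atan2(By, cos φ₁ + Bx) = 159.51994°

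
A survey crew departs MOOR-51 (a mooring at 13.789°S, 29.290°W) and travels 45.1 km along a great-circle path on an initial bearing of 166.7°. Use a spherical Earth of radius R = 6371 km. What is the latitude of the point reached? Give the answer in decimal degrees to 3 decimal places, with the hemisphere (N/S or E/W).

δ = d/R = 45.1/6371 = 0.007079 rad
φ₂ = arcsin(sin φ₁ cos δ + cos φ₁ sin δ cos θ)
   = arcsin(-0.23835·0.99997 + 0.97118·0.00708·-0.97318) = -14.18370°
λ₂ = λ₁ + atan2(sin θ sin δ cos φ₁, cos δ − sin φ₁ sin φ₂) = -29.19376°

14.184°S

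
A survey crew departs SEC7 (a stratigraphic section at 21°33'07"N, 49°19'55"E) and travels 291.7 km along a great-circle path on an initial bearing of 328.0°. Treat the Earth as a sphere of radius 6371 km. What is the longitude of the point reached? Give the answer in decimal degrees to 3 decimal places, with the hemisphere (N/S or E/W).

SEC7: φ = +21.55194°, λ = +49.33194°
δ = d/R = 291.7/6371 = 0.045786 rad
φ₂ = arcsin(sin φ₁ cos δ + cos φ₁ sin δ cos θ)
   = arcsin(0.36734·0.99895 + 0.93008·0.04577·0.84805) = 23.76966°
λ₂ = λ₁ + atan2(sin θ sin δ cos φ₁, cos δ − sin φ₁ sin φ₂) = 47.81330°

47.813°E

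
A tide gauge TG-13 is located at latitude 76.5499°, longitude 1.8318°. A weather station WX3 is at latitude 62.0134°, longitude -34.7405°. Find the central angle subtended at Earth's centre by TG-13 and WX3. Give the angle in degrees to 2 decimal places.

Δφ = -14.5365°,  Δλ = -36.5723°
a = sin²(Δφ/2) + cos φ₁ cos φ₂ sin²(Δλ/2) = 0.026752
c = 2·arcsin(√a) = 0.328594 rad = 18.8271°

18.83°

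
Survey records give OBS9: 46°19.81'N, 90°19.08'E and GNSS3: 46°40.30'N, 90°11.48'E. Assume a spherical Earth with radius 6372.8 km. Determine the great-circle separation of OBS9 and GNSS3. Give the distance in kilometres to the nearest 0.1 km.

39.2 km

OBS9: φ = +46.33017°, λ = +90.31800°
GNSS3: φ = +46.67167°, λ = +90.19133°
Δφ = 0.3415°,  Δλ = -0.1267°
a = sin²(Δφ/2) + cos φ₁ cos φ₂ sin²(Δλ/2) = 0.000009
c = 2·arcsin(√a) = 0.006151 rad = 0.3525°
d = R·c = 6372.8 × 0.006151 = 39.2 km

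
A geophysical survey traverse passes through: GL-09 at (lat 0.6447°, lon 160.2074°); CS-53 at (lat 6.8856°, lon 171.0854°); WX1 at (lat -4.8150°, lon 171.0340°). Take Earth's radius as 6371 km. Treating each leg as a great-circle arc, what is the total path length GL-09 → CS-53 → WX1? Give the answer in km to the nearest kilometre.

2693 km

GL-09→CS-53: c = 0.218445 rad, d = 1391.71 km
CS-53→WX1: c = 0.204216 rad, d = 1301.06 km
Total = 1391.71 + 1301.06 = 2692.77 km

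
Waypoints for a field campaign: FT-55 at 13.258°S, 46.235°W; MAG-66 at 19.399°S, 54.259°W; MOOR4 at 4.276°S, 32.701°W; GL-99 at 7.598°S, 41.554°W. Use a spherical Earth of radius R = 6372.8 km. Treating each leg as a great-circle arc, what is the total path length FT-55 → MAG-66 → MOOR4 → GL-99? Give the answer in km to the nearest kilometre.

5022 km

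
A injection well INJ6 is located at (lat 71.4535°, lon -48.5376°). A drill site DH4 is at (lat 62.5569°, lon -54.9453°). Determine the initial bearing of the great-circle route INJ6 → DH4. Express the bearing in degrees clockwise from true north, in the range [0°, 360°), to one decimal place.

Δλ = -6.4077°
y = sin Δλ · cos φ₂ = -0.051434
x = cos φ₁ sin φ₂ − sin φ₁ cos φ₂ cos Δλ = -0.151922
θ = atan2(y, x) = -161.2962° → 198.7038° (mod 360°)

198.7°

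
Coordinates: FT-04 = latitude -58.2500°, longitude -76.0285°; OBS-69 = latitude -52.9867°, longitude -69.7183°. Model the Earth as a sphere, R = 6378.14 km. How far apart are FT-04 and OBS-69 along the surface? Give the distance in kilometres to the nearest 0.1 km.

706.9 km

Δφ = 5.2633°,  Δλ = 6.3102°
a = sin²(Δφ/2) + cos φ₁ cos φ₂ sin²(Δλ/2) = 0.003068
c = 2·arcsin(√a) = 0.110832 rad = 6.3502°
d = R·c = 6378.14 × 0.110832 = 706.9 km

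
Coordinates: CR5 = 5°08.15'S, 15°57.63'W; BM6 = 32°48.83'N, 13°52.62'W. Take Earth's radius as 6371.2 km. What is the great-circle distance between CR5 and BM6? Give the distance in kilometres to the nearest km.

CR5: φ = -5.13583°, λ = -15.96050°
BM6: φ = +32.81383°, λ = -13.87700°
Δφ = 37.9497°,  Δλ = 2.0835°
a = sin²(Δφ/2) + cos φ₁ cos φ₂ sin²(Δλ/2) = 0.106001
c = 2·arcsin(√a) = 0.663246 rad = 38.0012°
d = R·c = 6371.2 × 0.663246 = 4225.7 km

4226 km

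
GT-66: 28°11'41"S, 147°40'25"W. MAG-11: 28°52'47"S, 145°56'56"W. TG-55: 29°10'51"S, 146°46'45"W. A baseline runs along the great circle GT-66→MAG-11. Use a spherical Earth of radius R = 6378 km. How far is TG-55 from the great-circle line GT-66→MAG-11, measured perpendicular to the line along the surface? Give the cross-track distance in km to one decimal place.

GT-66: φ = -28.19472°, λ = -147.67361°
MAG-11: φ = -28.87972°, λ = -145.94889°
TG-55: φ = -29.18083°, λ = -146.77917°
δ₁₃ = central angle GT-66→TG-55 = 0.021994 rad  (haversine)
θ₁₃ = bearing GT-66→TG-55 = 141.704°,  θ₁₂ = bearing GT-66→MAG-11 = 114.738°
dₓₜ = R·arcsin(sin δ₁₃ · sin(θ₁₃ − θ₁₂)) = 6378·arcsin(0.02199·sin(26.967°)) = 63.609 km
|dₓₜ| = 63.609 km

63.6 km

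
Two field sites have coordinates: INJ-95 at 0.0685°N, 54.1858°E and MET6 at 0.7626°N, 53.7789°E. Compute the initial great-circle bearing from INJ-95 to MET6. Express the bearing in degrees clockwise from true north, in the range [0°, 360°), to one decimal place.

Δλ = -0.4069°
y = sin Δλ · cos φ₂ = -0.007101
x = cos φ₁ sin φ₂ − sin φ₁ cos φ₂ cos Δλ = 0.012114
θ = atan2(y, x) = -30.3781° → 329.6219° (mod 360°)

329.6°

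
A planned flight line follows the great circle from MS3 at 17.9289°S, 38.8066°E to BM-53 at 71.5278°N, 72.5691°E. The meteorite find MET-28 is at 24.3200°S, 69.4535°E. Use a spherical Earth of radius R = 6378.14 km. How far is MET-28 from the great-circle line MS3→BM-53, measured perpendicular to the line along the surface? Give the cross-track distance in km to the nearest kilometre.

δ₁₃ = central angle MS3→MET-28 = 0.510120 rad  (haversine)
θ₁₃ = bearing MS3→MET-28 = 107.952°,  θ₁₂ = bearing MS3→BM-53 = 10.151°
dₓₜ = R·arcsin(sin δ₁₃ · sin(θ₁₃ − θ₁₂)) = 6378.14·arcsin(0.48828·sin(97.801°)) = 3220.638 km
|dₓₜ| = 3220.638 km

3221 km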